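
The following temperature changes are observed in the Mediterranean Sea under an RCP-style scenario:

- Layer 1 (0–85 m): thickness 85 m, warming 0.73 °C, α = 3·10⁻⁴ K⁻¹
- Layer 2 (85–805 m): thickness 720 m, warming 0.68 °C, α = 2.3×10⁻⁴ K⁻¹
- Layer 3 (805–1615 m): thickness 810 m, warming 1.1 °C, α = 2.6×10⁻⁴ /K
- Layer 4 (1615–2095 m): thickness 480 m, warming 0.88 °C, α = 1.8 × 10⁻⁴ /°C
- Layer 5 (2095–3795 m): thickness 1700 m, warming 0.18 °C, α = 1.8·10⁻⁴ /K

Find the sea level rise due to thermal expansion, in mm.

3×10⁻⁴ × 85 × 0.73 = 0.018615 m
85–805 m: 720 × 2.3×10⁻⁴ × 0.68 = 0.112608 m
805–1615 m: 810 × 2.6×10⁻⁴ × 1.1 = 0.23166 m
Layer 4: 480 × 1.8×10⁻⁴ × 0.88 = 0.076032 m
0.18 × 1700 × 1.8×10⁻⁴ = 0.05508 m
Δh = 0.018615 + 0.112608 + 0.23166 + 0.076032 + 0.05508 = 0.493995 m

490 mm of thermosteric rise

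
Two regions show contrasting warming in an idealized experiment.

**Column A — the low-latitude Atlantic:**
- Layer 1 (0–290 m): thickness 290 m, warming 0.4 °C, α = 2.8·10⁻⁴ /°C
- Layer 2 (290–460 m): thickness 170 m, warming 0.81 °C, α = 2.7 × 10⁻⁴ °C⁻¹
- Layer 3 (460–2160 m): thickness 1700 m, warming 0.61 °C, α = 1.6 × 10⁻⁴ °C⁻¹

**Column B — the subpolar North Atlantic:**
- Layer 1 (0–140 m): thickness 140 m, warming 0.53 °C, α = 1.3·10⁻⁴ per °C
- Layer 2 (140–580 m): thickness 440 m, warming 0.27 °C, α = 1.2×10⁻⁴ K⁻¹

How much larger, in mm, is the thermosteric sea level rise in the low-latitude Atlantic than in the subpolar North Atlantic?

A 0–290 m: 0.4 × 290 × 2.8×10⁻⁴ = 0.03248 m
A 170 × 0.81 × 2.7×10⁻⁴ = 0.037179 m
A 1.6×10⁻⁴ × 1700 × 0.61 = 0.16592 m
A total: 0.235579 m
B 140 × 0.53 × 1.3×10⁻⁴ = 0.009646 m
B 440 × 0.27 × 1.2×10⁻⁴ = 0.014256 m
B total: 0.023902 m
Difference: 0.235579 − 0.023902 = 0.211677 m

210 mm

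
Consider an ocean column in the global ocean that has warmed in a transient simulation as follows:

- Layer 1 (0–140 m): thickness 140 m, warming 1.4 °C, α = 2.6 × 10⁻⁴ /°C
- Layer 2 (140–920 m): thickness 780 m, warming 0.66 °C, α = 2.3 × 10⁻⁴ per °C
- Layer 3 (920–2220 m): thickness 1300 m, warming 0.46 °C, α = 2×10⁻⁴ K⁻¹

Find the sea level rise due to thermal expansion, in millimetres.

Δh ≈ 289 mm

Layer 1: 1.4 × 140 × 2.6×10⁻⁴ = 0.05096 m
140–920 m: 0.66 × 2.3×10⁻⁴ × 780 = 0.118404 m
920–2220 m: 2×10⁻⁴ × 1300 × 0.46 = 0.11960 m
Δh = 0.05096 + 0.118404 + 0.11960 = 0.288964 m ≈ 289 mm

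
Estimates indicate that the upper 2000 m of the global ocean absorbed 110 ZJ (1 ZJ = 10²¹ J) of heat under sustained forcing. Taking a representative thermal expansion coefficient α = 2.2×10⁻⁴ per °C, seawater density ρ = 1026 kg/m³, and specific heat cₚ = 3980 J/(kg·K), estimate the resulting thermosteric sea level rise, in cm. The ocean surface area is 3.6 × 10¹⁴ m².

Per unit area: Q = 110×10²¹ / (3.6×10¹⁴) ≈ 3.056×10⁸ J/m²
Δh = αQ/(ρcₚ) = 2.2×10⁻⁴ × 3.056×10⁸ / (1026 × 3980) ≈ 0.016464 m

Δh = 1.65 cm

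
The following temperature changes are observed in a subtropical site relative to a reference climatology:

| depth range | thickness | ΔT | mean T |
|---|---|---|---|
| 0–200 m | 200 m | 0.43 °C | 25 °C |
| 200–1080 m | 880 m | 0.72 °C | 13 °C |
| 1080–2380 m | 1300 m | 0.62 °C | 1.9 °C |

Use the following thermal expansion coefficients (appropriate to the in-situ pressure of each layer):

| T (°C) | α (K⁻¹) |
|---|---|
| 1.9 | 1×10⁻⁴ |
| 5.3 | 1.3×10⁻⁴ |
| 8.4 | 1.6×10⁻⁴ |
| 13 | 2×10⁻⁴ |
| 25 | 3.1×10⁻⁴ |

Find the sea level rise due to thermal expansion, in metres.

0.23 m

Layer 1 at 25 °C → α = 3.1×10⁻⁴ K⁻¹
Layer 2 at 13 °C → α = 2×10⁻⁴ K⁻¹
Layer 3 at 1.9 °C → α = 1×10⁻⁴ K⁻¹
Layer 1: 3.1×10⁻⁴ × 0.43 × 200 = 0.02666 m
Layer 2: 0.72 × 2×10⁻⁴ × 880 = 0.12672 m
Layer 3: 0.62 × 1×10⁻⁴ × 1300 = 0.08060 m
Δh = 0.02666 + 0.12672 + 0.08060 = 0.23398 m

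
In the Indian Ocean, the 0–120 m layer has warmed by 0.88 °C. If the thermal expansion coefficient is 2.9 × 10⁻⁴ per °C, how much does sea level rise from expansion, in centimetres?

Δh = αΔT·H = 2.9×10⁻⁴ × 0.88 × 120 = 0.030624 m

about 3.1 cm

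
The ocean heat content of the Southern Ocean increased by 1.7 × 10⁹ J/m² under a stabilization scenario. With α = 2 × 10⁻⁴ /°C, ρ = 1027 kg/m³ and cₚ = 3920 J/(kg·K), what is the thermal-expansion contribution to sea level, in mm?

Δh = αQ/(ρcₚ) = 2×10⁻⁴ × 1.7×10⁹ / (1027 × 3920) ≈ 0.084454 m

about 84 mm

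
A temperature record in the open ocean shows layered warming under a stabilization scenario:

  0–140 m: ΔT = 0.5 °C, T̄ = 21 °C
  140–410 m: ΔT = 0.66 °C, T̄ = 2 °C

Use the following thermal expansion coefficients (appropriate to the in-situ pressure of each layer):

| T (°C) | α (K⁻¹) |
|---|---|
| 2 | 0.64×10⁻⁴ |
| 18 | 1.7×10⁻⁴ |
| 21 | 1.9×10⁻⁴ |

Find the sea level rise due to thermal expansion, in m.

0.0247 m

Layer 1 at 21 °C → α = 1.9×10⁻⁴ K⁻¹
Layer 2 at 2 °C → α = 0.64×10⁻⁴ K⁻¹
140 × 1.9×10⁻⁴ × 0.5 = 0.01330 m
140–410 m: 0.66 × 270 × 0.64×10⁻⁴ = 0.0114048 m
Δh = 0.01330 + 0.0114048 = 0.0247048 m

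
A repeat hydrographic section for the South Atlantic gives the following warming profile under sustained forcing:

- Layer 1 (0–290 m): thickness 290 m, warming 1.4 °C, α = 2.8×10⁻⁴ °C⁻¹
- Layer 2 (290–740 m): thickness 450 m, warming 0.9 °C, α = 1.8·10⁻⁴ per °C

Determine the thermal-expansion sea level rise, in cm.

about 19 cm

Layer 1: 290 × 1.4 × 2.8×10⁻⁴ = 0.11368 m
450 × 0.9 × 1.8×10⁻⁴ = 0.07290 m
Δh = 0.11368 + 0.07290 = 0.18658 m ≈ 19 cm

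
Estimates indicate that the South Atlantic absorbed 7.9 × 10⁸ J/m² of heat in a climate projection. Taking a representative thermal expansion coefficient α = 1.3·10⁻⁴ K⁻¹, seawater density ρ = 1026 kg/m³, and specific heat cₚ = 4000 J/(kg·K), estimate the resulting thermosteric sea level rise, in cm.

2.50 cm

Δh = αQ/(ρcₚ) = 1.3×10⁻⁴ × 7.9×10⁸ / (1026 × 4000) ≈ 0.025024 m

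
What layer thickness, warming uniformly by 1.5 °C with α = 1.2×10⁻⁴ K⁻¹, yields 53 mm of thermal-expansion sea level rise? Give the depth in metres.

294 m

H = Δh/(αΔT) = 0.053 / (1.2×10⁻⁴ × 1.5) ≈ 294.4 m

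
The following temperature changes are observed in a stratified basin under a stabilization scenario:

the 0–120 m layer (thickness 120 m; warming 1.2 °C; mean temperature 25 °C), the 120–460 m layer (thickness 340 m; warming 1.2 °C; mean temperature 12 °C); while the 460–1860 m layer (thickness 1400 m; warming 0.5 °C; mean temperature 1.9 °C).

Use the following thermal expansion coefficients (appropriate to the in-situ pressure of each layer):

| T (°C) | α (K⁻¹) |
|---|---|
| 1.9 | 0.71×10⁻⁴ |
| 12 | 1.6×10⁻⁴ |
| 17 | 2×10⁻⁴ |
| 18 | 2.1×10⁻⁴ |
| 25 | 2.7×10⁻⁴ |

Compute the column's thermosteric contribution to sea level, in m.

Δh = 0.15 m

Layer 1 at 25 °C → α = 2.7×10⁻⁴ K⁻¹
Layer 2 at 12 °C → α = 1.6×10⁻⁴ K⁻¹
Layer 3 at 1.9 °C → α = 0.71×10⁻⁴ K⁻¹
120 × 1.2 × 2.7×10⁻⁴ = 0.03888 m
Layer 2: 340 × 1.2 × 1.6×10⁻⁴ = 0.06528 m
Layer 3: 1400 × 0.71×10⁻⁴ × 0.5 = 0.04970 m
Δh = 0.03888 + 0.06528 + 0.04970 = 0.15386 m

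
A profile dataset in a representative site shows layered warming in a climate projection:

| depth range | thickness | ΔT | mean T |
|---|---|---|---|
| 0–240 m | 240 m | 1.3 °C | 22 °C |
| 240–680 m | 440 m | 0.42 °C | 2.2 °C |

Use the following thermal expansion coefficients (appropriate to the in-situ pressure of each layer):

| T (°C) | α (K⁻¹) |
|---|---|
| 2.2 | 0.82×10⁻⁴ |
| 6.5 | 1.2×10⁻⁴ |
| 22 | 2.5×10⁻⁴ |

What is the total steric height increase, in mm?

about 93 mm

Layer 1 at 22 °C → α = 2.5×10⁻⁴ K⁻¹
Layer 2 at 2.2 °C → α = 0.82×10⁻⁴ K⁻¹
0–240 m: 240 × 1.3 × 2.5×10⁻⁴ = 0.07800 m
Layer 2: 0.42 × 440 × 0.82×10⁻⁴ = 0.0151536 m
Δh = 0.07800 + 0.0151536 = 0.0931536 m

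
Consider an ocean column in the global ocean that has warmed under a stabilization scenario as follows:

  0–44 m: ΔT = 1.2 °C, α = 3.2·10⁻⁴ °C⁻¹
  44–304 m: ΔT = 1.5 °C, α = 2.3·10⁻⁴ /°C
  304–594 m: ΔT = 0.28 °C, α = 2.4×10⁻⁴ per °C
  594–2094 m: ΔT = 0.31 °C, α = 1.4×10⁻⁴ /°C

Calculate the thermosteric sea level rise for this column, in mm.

about 190 mm

0–44 m: 1.2 × 44 × 3.2×10⁻⁴ = 0.016896 m
Layer 2: 2.3×10⁻⁴ × 1.5 × 260 = 0.08970 m
Layer 3: 2.4×10⁻⁴ × 0.28 × 290 = 0.019488 m
594–2094 m: 1500 × 1.4×10⁻⁴ × 0.31 = 0.06510 m
Δh = 0.016896 + 0.08970 + 0.019488 + 0.06510 = 0.191184 m ≈ 190 mm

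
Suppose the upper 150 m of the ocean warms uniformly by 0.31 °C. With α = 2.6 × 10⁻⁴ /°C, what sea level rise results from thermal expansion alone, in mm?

Δh = αΔT·H = 2.6×10⁻⁴ × 0.31 × 150 = 0.01209 m

12.1 mm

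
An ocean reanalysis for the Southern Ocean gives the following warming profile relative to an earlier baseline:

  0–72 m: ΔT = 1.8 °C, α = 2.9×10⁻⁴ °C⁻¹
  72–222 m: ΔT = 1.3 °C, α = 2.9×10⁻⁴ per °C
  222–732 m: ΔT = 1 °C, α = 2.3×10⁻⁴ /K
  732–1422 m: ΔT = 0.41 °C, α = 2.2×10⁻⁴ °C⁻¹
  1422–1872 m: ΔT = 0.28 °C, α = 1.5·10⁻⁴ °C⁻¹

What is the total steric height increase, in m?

Δh ≈ 0.29 m

2.9×10⁻⁴ × 72 × 1.8 = 0.037584 m
72–222 m: 150 × 2.9×10⁻⁴ × 1.3 = 0.05655 m
2.3×10⁻⁴ × 510 × 1 = 0.11730 m
Layer 4: 0.41 × 690 × 2.2×10⁻⁴ = 0.062238 m
0.28 × 1.5×10⁻⁴ × 450 = 0.01890 m
Δh = 0.037584 + 0.05655 + 0.11730 + 0.062238 + 0.01890 = 0.292572 m ≈ 0.29 m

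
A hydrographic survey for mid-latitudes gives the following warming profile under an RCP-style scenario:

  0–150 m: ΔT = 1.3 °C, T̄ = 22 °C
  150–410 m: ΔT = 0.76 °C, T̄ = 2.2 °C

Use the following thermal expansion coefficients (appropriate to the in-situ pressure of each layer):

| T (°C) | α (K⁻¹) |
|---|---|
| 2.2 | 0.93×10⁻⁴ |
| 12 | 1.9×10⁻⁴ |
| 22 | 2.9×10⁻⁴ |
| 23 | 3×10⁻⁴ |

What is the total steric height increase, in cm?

Δh ≈ 7.49 cm

Layer 1 at 22 °C → α = 2.9×10⁻⁴ K⁻¹
Layer 2 at 2.2 °C → α = 0.93×10⁻⁴ K⁻¹
2.9×10⁻⁴ × 150 × 1.3 = 0.05655 m
Layer 2: 260 × 0.93×10⁻⁴ × 0.76 = 0.0183768 m
Δh = 0.05655 + 0.0183768 = 0.0749268 m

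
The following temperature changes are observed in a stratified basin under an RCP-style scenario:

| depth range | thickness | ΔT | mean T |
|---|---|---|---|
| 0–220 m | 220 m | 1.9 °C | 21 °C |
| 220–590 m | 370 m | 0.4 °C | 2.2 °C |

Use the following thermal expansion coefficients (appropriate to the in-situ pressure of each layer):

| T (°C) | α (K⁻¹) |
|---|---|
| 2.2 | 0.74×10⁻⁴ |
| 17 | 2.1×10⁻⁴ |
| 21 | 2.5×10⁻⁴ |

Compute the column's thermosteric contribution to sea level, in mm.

115 mm of thermosteric rise

Layer 1 at 21 °C → α = 2.5×10⁻⁴ K⁻¹
Layer 2 at 2.2 °C → α = 0.74×10⁻⁴ K⁻¹
0–220 m: 220 × 2.5×10⁻⁴ × 1.9 = 0.10450 m
370 × 0.74×10⁻⁴ × 0.4 = 0.010952 m
Δh = 0.10450 + 0.010952 = 0.115452 m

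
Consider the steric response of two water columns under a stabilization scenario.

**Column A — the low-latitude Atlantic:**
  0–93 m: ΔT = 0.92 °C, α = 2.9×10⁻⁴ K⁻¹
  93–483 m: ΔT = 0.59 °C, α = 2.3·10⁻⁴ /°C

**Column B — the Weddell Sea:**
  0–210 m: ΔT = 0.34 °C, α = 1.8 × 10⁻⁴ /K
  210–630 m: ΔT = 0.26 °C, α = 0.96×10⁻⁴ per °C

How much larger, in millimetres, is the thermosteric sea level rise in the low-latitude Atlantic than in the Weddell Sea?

A Layer 1: 93 × 2.9×10⁻⁴ × 0.92 = 0.0248124 m
A Layer 2: 2.3×10⁻⁴ × 390 × 0.59 = 0.052923 m
A total: 0.0777354 m
B 0–210 m: 210 × 0.34 × 1.8×10⁻⁴ = 0.012852 m
B 210–630 m: 0.96×10⁻⁴ × 0.26 × 420 = 0.0104832 m
B total: 0.0233352 m
Difference: 0.0777354 − 0.0233352 = 0.0544002 m

Δh_A − Δh_B ≈ 54 mm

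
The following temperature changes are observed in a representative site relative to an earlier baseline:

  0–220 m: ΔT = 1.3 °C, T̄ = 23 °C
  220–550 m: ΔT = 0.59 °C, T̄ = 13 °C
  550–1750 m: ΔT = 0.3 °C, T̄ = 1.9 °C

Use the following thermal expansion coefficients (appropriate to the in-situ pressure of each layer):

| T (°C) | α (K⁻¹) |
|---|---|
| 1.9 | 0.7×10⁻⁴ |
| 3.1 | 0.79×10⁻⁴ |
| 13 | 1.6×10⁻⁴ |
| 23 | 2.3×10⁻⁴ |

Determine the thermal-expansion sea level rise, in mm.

Δh ≈ 122 mm

Layer 1 at 23 °C → α = 2.3×10⁻⁴ K⁻¹
Layer 2 at 13 °C → α = 1.6×10⁻⁴ K⁻¹
Layer 3 at 1.9 °C → α = 0.7×10⁻⁴ K⁻¹
1.3 × 220 × 2.3×10⁻⁴ = 0.06578 m
330 × 1.6×10⁻⁴ × 0.59 = 0.031152 m
550–1750 m: 0.7×10⁻⁴ × 0.3 × 1200 = 0.02520 m
Δh = 0.06578 + 0.031152 + 0.02520 = 0.122132 m ≈ 122 mm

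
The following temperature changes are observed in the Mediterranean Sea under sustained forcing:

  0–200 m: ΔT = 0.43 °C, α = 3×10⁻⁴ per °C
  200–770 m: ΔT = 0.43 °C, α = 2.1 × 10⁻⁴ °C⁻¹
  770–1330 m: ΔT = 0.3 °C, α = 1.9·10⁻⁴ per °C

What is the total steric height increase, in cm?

200 × 0.43 × 3×10⁻⁴ = 0.02580 m
2.1×10⁻⁴ × 0.43 × 570 = 0.051471 m
Layer 3: 1.9×10⁻⁴ × 560 × 0.3 = 0.03192 m
Δh = 0.02580 + 0.051471 + 0.03192 = 0.109191 m

10.9 cm of thermosteric rise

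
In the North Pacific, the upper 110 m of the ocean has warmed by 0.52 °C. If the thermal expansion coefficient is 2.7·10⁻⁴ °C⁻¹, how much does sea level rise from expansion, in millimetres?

Δh = αΔT·H = 2.7×10⁻⁴ × 0.52 × 110 = 0.015444 m

15.4 mm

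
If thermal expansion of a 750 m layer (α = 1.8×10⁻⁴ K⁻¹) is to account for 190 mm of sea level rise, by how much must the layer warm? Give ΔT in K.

ΔT = Δh/(αH) = 0.19 / (1.8×10⁻⁴ × 750) ≈ 1.407 K

1.41 K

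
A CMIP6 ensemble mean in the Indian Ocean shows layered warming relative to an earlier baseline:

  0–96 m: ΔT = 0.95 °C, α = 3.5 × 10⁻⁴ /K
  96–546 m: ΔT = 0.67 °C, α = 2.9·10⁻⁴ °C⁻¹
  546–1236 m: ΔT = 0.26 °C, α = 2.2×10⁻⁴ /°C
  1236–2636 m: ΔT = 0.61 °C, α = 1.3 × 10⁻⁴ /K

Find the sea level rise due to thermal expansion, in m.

0–96 m: 0.95 × 3.5×10⁻⁴ × 96 = 0.03192 m
Layer 2: 0.67 × 2.9×10⁻⁴ × 450 = 0.087435 m
0.26 × 2.2×10⁻⁴ × 690 = 0.039468 m
Layer 4: 1400 × 0.61 × 1.3×10⁻⁴ = 0.11102 m
Δh = 0.03192 + 0.087435 + 0.039468 + 0.11102 = 0.269843 m

0.27 m of thermosteric rise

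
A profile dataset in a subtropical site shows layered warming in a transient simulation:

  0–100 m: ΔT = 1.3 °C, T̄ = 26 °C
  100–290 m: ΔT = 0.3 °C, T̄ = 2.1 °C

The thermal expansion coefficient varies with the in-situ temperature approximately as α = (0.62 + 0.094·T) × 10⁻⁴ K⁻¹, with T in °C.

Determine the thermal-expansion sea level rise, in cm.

4.4 cm of thermosteric rise

Layer 1: α = (0.62 + 0.094×26)×10⁻⁴ = 3.064×10⁻⁴ K⁻¹
Layer 2: α = (0.62 + 0.094×2.1)×10⁻⁴ = 0.8174×10⁻⁴ K⁻¹
1.3 × 3.064×10⁻⁴ × 100 = 0.039832 m
0.3 × 190 × 0.8174×10⁻⁴ = 0.00465918 m
Δh = 0.039832 + 0.00465918 = 0.04449118 m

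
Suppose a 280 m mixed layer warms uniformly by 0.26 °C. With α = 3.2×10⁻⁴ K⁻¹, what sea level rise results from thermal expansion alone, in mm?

Δh = αΔT·H = 3.2×10⁻⁴ × 0.26 × 280 = 0.023296 m

Δh = 23.3 mm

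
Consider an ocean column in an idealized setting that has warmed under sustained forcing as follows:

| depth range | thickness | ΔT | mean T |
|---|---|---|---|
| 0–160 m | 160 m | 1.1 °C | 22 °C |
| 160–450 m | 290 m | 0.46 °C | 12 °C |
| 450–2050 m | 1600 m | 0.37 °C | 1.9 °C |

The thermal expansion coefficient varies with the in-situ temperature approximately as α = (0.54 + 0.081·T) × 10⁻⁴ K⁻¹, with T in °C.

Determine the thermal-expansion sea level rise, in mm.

Layer 1: α = (0.54 + 0.081×22)×10⁻⁴ = 2.322×10⁻⁴ K⁻¹
Layer 2: α = (0.54 + 0.081×12)×10⁻⁴ = 1.512×10⁻⁴ K⁻¹
Layer 3: α = (0.54 + 0.081×1.9)×10⁻⁴ = 0.6939×10⁻⁴ K⁻¹
Layer 1: 2.322×10⁻⁴ × 1.1 × 160 = 0.0408672 m
1.512×10⁻⁴ × 290 × 0.46 = 0.02017008 m
1600 × 0.37 × 0.6939×10⁻⁴ = 0.04107888 m
Δh = 0.0408672 + 0.02017008 + 0.04107888 = 0.10211616 m

about 100 mm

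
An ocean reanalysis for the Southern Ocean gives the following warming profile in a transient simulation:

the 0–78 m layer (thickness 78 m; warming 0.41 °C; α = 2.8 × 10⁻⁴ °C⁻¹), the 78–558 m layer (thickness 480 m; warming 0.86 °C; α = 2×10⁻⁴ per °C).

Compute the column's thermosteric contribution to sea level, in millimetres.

Δh ≈ 92 mm

0–78 m: 2.8×10⁻⁴ × 78 × 0.41 = 0.0089544 m
Layer 2: 480 × 0.86 × 2×10⁻⁴ = 0.08256 m
Δh = 0.0089544 + 0.08256 = 0.0915144 m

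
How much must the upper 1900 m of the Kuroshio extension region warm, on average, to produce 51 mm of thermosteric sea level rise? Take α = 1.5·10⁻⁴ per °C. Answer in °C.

about 0.179 °C

ΔT = Δh/(αH) = 0.051 / (1.5×10⁻⁴ × 1900) ≈ 0.1789 °C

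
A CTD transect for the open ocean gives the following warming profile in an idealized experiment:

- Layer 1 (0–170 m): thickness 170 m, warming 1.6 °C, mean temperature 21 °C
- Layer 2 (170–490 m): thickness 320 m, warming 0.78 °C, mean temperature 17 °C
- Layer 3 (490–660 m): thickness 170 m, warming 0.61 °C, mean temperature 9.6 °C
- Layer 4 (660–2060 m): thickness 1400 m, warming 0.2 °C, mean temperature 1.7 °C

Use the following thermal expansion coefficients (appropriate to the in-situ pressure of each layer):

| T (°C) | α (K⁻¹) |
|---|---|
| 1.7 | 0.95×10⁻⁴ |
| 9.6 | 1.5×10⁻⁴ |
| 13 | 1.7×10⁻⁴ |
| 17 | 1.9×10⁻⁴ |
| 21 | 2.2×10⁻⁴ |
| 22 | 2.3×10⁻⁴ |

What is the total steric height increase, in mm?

Δh = 149 mm

Layer 1 at 21 °C → α = 2.2×10⁻⁴ K⁻¹
Layer 2 at 17 °C → α = 1.9×10⁻⁴ K⁻¹
Layer 3 at 9.6 °C → α = 1.5×10⁻⁴ K⁻¹
Layer 4 at 1.7 °C → α = 0.95×10⁻⁴ K⁻¹
1.6 × 2.2×10⁻⁴ × 170 = 0.05984 m
320 × 1.9×10⁻⁴ × 0.78 = 0.047424 m
490–660 m: 0.61 × 170 × 1.5×10⁻⁴ = 0.015555 m
Layer 4: 0.2 × 0.95×10⁻⁴ × 1400 = 0.02660 m
Δh = 0.05984 + 0.047424 + 0.015555 + 0.02660 = 0.149419 m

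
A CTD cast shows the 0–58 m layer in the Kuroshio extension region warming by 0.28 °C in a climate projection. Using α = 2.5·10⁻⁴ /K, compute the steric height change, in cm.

0.406 cm

Δh = αΔT·H = 2.5×10⁻⁴ × 0.28 × 58 = 0.00406 m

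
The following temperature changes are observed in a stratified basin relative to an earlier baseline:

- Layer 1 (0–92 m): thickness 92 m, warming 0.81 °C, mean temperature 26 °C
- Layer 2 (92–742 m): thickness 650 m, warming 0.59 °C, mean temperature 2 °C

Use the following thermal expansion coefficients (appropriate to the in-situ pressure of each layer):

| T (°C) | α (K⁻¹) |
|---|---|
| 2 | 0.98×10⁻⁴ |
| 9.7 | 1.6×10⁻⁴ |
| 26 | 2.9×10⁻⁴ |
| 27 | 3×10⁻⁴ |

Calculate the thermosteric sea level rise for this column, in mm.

59.2 mm of thermosteric rise

Layer 1 at 26 °C → α = 2.9×10⁻⁴ K⁻¹
Layer 2 at 2 °C → α = 0.98×10⁻⁴ K⁻¹
Layer 1: 2.9×10⁻⁴ × 0.81 × 92 = 0.0216108 m
0.59 × 0.98×10⁻⁴ × 650 = 0.037583 m
Δh = 0.0216108 + 0.037583 = 0.0591938 m ≈ 59.2 mm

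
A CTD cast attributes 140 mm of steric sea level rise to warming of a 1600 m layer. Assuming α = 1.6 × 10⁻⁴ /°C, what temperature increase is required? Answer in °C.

ΔT ≈ 0.55 °C

ΔT = Δh/(αH) = 0.14 / (1.6×10⁻⁴ × 1600) ≈ 0.5469 °C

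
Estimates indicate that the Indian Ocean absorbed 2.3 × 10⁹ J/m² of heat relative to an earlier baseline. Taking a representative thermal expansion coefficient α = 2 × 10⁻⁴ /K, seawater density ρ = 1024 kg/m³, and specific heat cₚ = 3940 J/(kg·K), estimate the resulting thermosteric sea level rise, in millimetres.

Δh = αQ/(ρcₚ) = 2×10⁻⁴ × 2.3×10⁹ / (1024 × 3940) ≈ 0.11401 m

Δh = 110 mm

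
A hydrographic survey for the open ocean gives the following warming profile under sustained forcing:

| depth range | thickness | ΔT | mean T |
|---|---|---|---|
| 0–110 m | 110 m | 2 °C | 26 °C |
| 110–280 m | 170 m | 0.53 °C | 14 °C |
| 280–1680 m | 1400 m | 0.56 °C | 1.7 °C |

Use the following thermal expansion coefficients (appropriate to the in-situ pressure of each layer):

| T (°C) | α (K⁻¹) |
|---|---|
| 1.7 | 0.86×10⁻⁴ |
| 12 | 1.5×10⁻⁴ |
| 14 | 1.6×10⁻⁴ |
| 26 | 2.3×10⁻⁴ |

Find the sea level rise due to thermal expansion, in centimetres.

Δh ≈ 13 cm

Layer 1 at 26 °C → α = 2.3×10⁻⁴ K⁻¹
Layer 2 at 14 °C → α = 1.6×10⁻⁴ K⁻¹
Layer 3 at 1.7 °C → α = 0.86×10⁻⁴ K⁻¹
110 × 2 × 2.3×10⁻⁴ = 0.05060 m
110–280 m: 0.53 × 1.6×10⁻⁴ × 170 = 0.014416 m
280–1680 m: 0.86×10⁻⁴ × 1400 × 0.56 = 0.067424 m
Δh = 0.05060 + 0.014416 + 0.067424 = 0.13244 m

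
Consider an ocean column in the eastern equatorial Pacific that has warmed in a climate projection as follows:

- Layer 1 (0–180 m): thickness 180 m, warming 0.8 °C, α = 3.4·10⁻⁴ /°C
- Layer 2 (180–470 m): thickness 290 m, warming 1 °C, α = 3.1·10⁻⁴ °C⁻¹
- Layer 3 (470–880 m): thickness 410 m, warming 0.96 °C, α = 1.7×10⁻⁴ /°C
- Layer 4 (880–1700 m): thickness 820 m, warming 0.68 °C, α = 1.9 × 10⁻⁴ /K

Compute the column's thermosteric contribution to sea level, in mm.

Layer 1: 0.8 × 3.4×10⁻⁴ × 180 = 0.04896 m
180–470 m: 1 × 3.1×10⁻⁴ × 290 = 0.08990 m
Layer 3: 1.7×10⁻⁴ × 410 × 0.96 = 0.066912 m
Layer 4: 1.9×10⁻⁴ × 820 × 0.68 = 0.105944 m
Δh = 0.04896 + 0.08990 + 0.066912 + 0.105944 = 0.311716 m ≈ 310 mm

Δh = 310 mm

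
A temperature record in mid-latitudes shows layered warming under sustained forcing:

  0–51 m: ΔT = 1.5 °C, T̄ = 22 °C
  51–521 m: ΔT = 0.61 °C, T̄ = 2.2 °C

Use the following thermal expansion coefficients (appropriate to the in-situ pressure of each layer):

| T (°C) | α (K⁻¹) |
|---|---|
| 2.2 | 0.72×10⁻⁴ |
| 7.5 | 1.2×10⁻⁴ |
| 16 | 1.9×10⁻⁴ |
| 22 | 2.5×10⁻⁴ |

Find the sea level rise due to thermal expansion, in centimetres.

3.98 cm of thermosteric rise

Layer 1 at 22 °C → α = 2.5×10⁻⁴ K⁻¹
Layer 2 at 2.2 °C → α = 0.72×10⁻⁴ K⁻¹
Layer 1: 1.5 × 51 × 2.5×10⁻⁴ = 0.019125 m
51–521 m: 0.61 × 0.72×10⁻⁴ × 470 = 0.0206424 m
Δh = 0.019125 + 0.0206424 = 0.0397674 m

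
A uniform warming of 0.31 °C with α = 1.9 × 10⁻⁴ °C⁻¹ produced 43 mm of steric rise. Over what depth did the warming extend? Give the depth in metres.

730 m

H = Δh/(αΔT) = 0.043 / (1.9×10⁻⁴ × 0.31) ≈ 730.1 m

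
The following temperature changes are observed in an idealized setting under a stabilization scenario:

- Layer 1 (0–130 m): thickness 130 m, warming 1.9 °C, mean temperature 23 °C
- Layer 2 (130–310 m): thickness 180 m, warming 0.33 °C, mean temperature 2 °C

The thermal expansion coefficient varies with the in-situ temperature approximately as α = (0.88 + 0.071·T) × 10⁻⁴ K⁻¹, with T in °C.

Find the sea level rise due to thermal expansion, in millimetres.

Δh = 68 mm

Layer 1: α = (0.88 + 0.071×23)×10⁻⁴ = 2.513×10⁻⁴ K⁻¹
Layer 2: α = (0.88 + 0.071×2)×10⁻⁴ = 1.022×10⁻⁴ K⁻¹
Layer 1: 1.9 × 2.513×10⁻⁴ × 130 = 0.0620711 m
1.022×10⁻⁴ × 180 × 0.33 = 0.00607068 m
Δh = 0.0620711 + 0.00607068 = 0.06814178 m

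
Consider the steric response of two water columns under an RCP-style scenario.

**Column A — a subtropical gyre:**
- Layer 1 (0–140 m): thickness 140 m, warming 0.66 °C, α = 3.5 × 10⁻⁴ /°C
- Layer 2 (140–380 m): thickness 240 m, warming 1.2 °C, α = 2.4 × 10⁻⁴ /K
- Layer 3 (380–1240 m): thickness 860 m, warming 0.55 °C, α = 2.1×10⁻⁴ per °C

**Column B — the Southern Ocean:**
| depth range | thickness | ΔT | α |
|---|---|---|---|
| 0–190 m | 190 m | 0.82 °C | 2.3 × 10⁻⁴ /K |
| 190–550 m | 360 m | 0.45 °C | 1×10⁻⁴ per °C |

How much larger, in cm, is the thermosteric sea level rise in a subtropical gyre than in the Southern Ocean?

A 0.66 × 3.5×10⁻⁴ × 140 = 0.03234 m
A Layer 2: 2.4×10⁻⁴ × 1.2 × 240 = 0.06912 m
A Layer 3: 860 × 0.55 × 2.1×10⁻⁴ = 0.09933 m
A total: 0.20079 m
B 0–190 m: 2.3×10⁻⁴ × 0.82 × 190 = 0.035834 m
B 190–550 m: 0.45 × 360 × 1×10⁻⁴ = 0.01620 m
B total: 0.052034 m
Difference: 0.20079 − 0.052034 = 0.148756 m

15 cm larger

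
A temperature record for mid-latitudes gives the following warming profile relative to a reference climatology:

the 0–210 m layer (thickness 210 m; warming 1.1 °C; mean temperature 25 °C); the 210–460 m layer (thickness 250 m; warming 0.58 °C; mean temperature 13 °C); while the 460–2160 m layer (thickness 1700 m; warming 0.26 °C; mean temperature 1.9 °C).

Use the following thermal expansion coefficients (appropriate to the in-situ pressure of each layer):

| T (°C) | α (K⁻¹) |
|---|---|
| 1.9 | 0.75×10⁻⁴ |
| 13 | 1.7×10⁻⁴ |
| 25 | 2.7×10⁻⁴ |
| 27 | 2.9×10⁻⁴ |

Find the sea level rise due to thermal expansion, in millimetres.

Layer 1 at 25 °C → α = 2.7×10⁻⁴ K⁻¹
Layer 2 at 13 °C → α = 1.7×10⁻⁴ K⁻¹
Layer 3 at 1.9 °C → α = 0.75×10⁻⁴ K⁻¹
0–210 m: 2.7×10⁻⁴ × 210 × 1.1 = 0.06237 m
Layer 2: 0.58 × 250 × 1.7×10⁻⁴ = 0.02465 m
1700 × 0.26 × 0.75×10⁻⁴ = 0.03315 m
Δh = 0.06237 + 0.02465 + 0.03315 = 0.12017 m

120 mm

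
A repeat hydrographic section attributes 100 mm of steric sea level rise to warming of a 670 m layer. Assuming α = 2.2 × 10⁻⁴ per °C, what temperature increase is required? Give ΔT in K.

ΔT = Δh/(αH) = 0.1 / (2.2×10⁻⁴ × 670) ≈ 0.6784 K

ΔT ≈ 0.678 K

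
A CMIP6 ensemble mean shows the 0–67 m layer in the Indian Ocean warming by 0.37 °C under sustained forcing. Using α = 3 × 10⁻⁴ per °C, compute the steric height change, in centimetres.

0.744 cm

Δh = αΔT·H = 3×10⁻⁴ × 0.37 × 67 = 0.007437 m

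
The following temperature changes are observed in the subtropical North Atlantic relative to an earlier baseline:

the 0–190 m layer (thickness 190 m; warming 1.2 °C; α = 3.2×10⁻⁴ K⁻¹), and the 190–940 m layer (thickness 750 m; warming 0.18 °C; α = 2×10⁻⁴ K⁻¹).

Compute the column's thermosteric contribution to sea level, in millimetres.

100 mm

0–190 m: 3.2×10⁻⁴ × 1.2 × 190 = 0.07296 m
Layer 2: 750 × 2×10⁻⁴ × 0.18 = 0.02700 m
Δh = 0.07296 + 0.02700 = 0.09996 m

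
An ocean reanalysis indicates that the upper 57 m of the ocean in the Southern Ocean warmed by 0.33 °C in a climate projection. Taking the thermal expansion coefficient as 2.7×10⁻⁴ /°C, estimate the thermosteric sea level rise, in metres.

about 0.0051 m

Δh = αΔT·H = 2.7×10⁻⁴ × 0.33 × 57 = 0.0050787 m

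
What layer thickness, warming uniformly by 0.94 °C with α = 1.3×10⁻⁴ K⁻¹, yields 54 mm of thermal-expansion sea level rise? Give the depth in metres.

H = Δh/(αΔT) = 0.054 / (1.3×10⁻⁴ × 0.94) ≈ 441.9 m

440 m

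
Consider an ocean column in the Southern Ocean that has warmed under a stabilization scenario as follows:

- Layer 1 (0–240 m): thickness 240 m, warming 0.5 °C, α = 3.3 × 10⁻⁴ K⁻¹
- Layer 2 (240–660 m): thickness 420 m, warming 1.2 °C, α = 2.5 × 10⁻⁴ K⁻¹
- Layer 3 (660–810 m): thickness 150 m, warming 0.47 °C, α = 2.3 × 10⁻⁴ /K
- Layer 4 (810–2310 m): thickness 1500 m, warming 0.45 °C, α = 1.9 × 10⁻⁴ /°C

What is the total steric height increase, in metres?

3.3×10⁻⁴ × 240 × 0.5 = 0.03960 m
Layer 2: 2.5×10⁻⁴ × 420 × 1.2 = 0.12600 m
660–810 m: 150 × 2.3×10⁻⁴ × 0.47 = 0.016215 m
Layer 4: 1500 × 0.45 × 1.9×10⁻⁴ = 0.12825 m
Δh = 0.03960 + 0.12600 + 0.016215 + 0.12825 = 0.310065 m ≈ 0.310 m

about 0.310 m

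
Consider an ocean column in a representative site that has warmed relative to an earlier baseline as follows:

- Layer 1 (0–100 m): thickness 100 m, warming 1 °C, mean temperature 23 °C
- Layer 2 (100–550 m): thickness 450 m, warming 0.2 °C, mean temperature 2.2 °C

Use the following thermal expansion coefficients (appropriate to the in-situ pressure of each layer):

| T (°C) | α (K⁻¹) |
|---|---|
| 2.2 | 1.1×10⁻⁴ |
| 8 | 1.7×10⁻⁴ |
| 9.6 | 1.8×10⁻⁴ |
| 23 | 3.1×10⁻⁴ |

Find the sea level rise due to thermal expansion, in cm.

4.09 cm of thermosteric rise

Layer 1 at 23 °C → α = 3.1×10⁻⁴ K⁻¹
Layer 2 at 2.2 °C → α = 1.1×10⁻⁴ K⁻¹
3.1×10⁻⁴ × 100 × 1 = 0.03100 m
1.1×10⁻⁴ × 450 × 0.2 = 0.00990 m
Δh = 0.03100 + 0.00990 = 0.04090 m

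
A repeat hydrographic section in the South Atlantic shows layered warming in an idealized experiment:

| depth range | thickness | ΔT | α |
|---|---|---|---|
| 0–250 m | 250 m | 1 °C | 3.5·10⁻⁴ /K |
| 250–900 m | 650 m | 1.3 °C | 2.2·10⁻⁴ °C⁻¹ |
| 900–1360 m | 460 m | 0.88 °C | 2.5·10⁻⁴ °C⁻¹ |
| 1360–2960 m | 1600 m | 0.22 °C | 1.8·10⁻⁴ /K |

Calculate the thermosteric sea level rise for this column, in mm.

440 mm

0–250 m: 3.5×10⁻⁴ × 250 × 1 = 0.08750 m
Layer 2: 1.3 × 650 × 2.2×10⁻⁴ = 0.18590 m
Layer 3: 0.88 × 460 × 2.5×10⁻⁴ = 0.10120 m
Layer 4: 0.22 × 1600 × 1.8×10⁻⁴ = 0.06336 m
Δh = 0.08750 + 0.18590 + 0.10120 + 0.06336 = 0.43796 m ≈ 440 mm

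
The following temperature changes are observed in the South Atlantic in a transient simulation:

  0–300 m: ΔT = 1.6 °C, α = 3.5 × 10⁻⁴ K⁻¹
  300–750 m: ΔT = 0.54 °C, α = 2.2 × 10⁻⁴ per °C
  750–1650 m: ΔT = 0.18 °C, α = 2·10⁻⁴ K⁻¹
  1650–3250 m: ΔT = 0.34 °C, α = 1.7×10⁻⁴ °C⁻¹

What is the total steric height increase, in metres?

Layer 1: 1.6 × 3.5×10⁻⁴ × 300 = 0.16800 m
300–750 m: 450 × 2.2×10⁻⁴ × 0.54 = 0.05346 m
Layer 3: 900 × 2×10⁻⁴ × 0.18 = 0.03240 m
0.34 × 1.7×10⁻⁴ × 1600 = 0.09248 m
Δh = 0.16800 + 0.05346 + 0.03240 + 0.09248 = 0.34634 m ≈ 0.346 m

0.346 m of thermosteric rise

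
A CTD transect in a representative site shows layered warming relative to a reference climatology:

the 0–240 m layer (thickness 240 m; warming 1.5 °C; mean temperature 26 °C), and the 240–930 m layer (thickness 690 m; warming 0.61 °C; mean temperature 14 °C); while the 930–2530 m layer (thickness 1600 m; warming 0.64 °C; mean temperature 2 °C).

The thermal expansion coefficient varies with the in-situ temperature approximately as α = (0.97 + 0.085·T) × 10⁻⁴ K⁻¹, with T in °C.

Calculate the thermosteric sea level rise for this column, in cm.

Δh = 32.2 cm

Layer 1: α = (0.97 + 0.085×26)×10⁻⁴ = 3.18×10⁻⁴ K⁻¹
Layer 2: α = (0.97 + 0.085×14)×10⁻⁴ = 2.16×10⁻⁴ K⁻¹
Layer 3: α = (0.97 + 0.085×2)×10⁻⁴ = 1.14×10⁻⁴ K⁻¹
0–240 m: 240 × 3.18×10⁻⁴ × 1.5 = 0.11448 m
2.16×10⁻⁴ × 690 × 0.61 = 0.0909144 m
930–2530 m: 0.64 × 1600 × 1.14×10⁻⁴ = 0.116736 m
Δh = 0.11448 + 0.0909144 + 0.116736 = 0.3221304 m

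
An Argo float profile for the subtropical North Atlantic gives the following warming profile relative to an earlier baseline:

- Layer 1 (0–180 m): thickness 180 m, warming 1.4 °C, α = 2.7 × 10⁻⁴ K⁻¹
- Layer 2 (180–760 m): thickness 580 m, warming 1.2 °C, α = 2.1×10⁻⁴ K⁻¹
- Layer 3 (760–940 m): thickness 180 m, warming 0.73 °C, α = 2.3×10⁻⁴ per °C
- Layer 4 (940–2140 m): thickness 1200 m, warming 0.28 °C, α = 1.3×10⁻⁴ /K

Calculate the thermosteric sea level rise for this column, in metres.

2.7×10⁻⁴ × 1.4 × 180 = 0.06804 m
Layer 2: 1.2 × 580 × 2.1×10⁻⁴ = 0.14616 m
Layer 3: 0.73 × 180 × 2.3×10⁻⁴ = 0.030222 m
940–2140 m: 1.3×10⁻⁴ × 1200 × 0.28 = 0.04368 m
Δh = 0.06804 + 0.14616 + 0.030222 + 0.04368 = 0.288102 m ≈ 0.29 m

0.29 m of thermosteric rise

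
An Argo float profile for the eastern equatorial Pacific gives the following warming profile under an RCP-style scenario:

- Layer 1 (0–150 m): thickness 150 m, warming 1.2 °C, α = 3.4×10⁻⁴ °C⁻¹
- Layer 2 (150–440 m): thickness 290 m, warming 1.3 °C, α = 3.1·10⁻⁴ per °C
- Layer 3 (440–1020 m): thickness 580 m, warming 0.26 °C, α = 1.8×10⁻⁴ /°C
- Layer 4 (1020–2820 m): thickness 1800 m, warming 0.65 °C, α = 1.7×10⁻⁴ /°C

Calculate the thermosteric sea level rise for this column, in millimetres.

Layer 1: 3.4×10⁻⁴ × 150 × 1.2 = 0.06120 m
3.1×10⁻⁴ × 1.3 × 290 = 0.11687 m
0.26 × 580 × 1.8×10⁻⁴ = 0.027144 m
1020–2820 m: 1.7×10⁻⁴ × 0.65 × 1800 = 0.19890 m
Δh = 0.06120 + 0.11687 + 0.027144 + 0.19890 = 0.404114 m ≈ 404 mm

Δh = 404 mm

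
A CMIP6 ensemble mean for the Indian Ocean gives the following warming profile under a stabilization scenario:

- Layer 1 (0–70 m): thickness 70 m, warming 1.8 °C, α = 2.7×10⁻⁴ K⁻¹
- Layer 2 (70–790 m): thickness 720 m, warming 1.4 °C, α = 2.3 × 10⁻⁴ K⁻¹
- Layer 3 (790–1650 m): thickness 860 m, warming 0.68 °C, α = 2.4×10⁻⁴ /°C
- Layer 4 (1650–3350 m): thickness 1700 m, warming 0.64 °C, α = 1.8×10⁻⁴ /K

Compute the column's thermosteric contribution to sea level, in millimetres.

Δh ≈ 602 mm

2.7×10⁻⁴ × 70 × 1.8 = 0.03402 m
1.4 × 2.3×10⁻⁴ × 720 = 0.23184 m
790–1650 m: 0.68 × 2.4×10⁻⁴ × 860 = 0.140352 m
1650–3350 m: 0.64 × 1.8×10⁻⁴ × 1700 = 0.19584 m
Δh = 0.03402 + 0.23184 + 0.140352 + 0.19584 = 0.602052 m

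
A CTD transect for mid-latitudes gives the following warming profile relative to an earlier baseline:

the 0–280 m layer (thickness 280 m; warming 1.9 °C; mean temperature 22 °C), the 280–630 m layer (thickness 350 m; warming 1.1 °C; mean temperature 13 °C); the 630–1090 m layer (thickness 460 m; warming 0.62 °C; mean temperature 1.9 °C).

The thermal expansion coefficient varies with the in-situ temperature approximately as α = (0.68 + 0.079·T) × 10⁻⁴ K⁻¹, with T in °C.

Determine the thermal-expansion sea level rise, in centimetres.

Δh = 21.8 cm

Layer 1: α = (0.68 + 0.079×22)×10⁻⁴ = 2.418×10⁻⁴ K⁻¹
Layer 2: α = (0.68 + 0.079×13)×10⁻⁴ = 1.707×10⁻⁴ K⁻¹
Layer 3: α = (0.68 + 0.079×1.9)×10⁻⁴ = 0.8301×10⁻⁴ K⁻¹
1.9 × 280 × 2.418×10⁻⁴ = 0.1286376 m
Layer 2: 1.707×10⁻⁴ × 1.1 × 350 = 0.0657195 m
Layer 3: 0.8301×10⁻⁴ × 460 × 0.62 = 0.023674452 m
Δh = 0.1286376 + 0.0657195 + 0.023674452 = 0.218031552 m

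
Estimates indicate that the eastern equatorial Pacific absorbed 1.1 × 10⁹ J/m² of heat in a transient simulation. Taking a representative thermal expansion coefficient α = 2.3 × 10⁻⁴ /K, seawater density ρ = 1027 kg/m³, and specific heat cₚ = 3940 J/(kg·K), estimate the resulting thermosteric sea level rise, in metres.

Δh = αQ/(ρcₚ) = 2.3×10⁻⁴ × 1.1×10⁹ / (1027 × 3940) ≈ 0.062525 m

0.063 m of thermosteric rise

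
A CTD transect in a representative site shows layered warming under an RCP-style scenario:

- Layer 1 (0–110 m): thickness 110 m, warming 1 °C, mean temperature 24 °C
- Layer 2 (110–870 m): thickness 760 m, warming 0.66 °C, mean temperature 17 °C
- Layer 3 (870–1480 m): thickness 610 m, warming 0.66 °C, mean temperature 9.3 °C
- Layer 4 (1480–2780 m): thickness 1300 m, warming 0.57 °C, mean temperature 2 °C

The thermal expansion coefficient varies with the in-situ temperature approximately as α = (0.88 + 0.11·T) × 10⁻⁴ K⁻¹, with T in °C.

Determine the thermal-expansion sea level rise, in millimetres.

330 mm

Layer 1: α = (0.88 + 0.11×24)×10⁻⁴ = 3.52×10⁻⁴ K⁻¹
Layer 2: α = (0.88 + 0.11×17)×10⁻⁴ = 2.75×10⁻⁴ K⁻¹
Layer 3: α = (0.88 + 0.11×9.3)×10⁻⁴ = 1.903×10⁻⁴ K⁻¹
Layer 4: α = (0.88 + 0.11×2)×10⁻⁴ = 1.1×10⁻⁴ K⁻¹
Layer 1: 110 × 3.52×10⁻⁴ × 1 = 0.03872 m
Layer 2: 0.66 × 2.75×10⁻⁴ × 760 = 0.13794 m
610 × 0.66 × 1.903×10⁻⁴ = 0.07661478 m
1300 × 1.1×10⁻⁴ × 0.57 = 0.08151 m
Δh = 0.03872 + 0.13794 + 0.07661478 + 0.08151 = 0.33478478 m ≈ 330 mm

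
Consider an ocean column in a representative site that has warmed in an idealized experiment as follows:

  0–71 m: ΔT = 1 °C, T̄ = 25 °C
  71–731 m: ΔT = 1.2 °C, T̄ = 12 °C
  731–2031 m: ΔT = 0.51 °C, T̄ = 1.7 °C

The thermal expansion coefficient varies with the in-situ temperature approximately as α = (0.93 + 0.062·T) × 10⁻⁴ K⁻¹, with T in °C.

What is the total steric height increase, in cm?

Layer 1: α = (0.93 + 0.062×25)×10⁻⁴ = 2.48×10⁻⁴ K⁻¹
Layer 2: α = (0.93 + 0.062×12)×10⁻⁴ = 1.674×10⁻⁴ K⁻¹
Layer 3: α = (0.93 + 0.062×1.7)×10⁻⁴ = 1.0354×10⁻⁴ K⁻¹
0–71 m: 1 × 71 × 2.48×10⁻⁴ = 0.017608 m
1.674×10⁻⁴ × 660 × 1.2 = 0.1325808 m
Layer 3: 1300 × 0.51 × 1.0354×10⁻⁴ = 0.06864702 m
Δh = 0.017608 + 0.1325808 + 0.06864702 = 0.21883582 m

21.9 cm of thermosteric rise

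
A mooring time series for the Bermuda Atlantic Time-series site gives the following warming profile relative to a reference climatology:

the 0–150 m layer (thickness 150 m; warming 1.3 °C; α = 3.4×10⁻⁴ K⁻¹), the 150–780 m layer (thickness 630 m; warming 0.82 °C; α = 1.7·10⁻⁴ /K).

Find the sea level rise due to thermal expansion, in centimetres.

1.3 × 3.4×10⁻⁴ × 150 = 0.06630 m
1.7×10⁻⁴ × 0.82 × 630 = 0.087822 m
Δh = 0.06630 + 0.087822 = 0.154122 m ≈ 15.4 cm

15.4 cm of thermosteric rise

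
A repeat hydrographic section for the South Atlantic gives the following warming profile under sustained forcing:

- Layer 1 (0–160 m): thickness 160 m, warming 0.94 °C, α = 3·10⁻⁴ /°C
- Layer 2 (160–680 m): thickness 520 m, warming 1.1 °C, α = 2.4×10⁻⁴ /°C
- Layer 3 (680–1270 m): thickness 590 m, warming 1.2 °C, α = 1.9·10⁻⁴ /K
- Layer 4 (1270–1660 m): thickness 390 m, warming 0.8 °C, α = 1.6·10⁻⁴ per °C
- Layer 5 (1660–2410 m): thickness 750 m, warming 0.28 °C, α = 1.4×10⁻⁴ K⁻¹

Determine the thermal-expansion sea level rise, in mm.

Layer 1: 3×10⁻⁴ × 0.94 × 160 = 0.04512 m
2.4×10⁻⁴ × 520 × 1.1 = 0.13728 m
1.9×10⁻⁴ × 590 × 1.2 = 0.13452 m
1270–1660 m: 0.8 × 1.6×10⁻⁴ × 390 = 0.04992 m
Layer 5: 750 × 1.4×10⁻⁴ × 0.28 = 0.02940 m
Δh = 0.04512 + 0.13728 + 0.13452 + 0.04992 + 0.02940 = 0.39624 m

400 mm of thermosteric rise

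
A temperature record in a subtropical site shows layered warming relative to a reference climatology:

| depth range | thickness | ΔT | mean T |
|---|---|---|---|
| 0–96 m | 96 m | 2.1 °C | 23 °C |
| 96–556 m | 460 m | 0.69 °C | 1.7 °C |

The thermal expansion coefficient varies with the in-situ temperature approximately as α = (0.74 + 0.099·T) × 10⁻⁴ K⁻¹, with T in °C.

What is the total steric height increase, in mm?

Layer 1: α = (0.74 + 0.099×23)×10⁻⁴ = 3.017×10⁻⁴ K⁻¹
Layer 2: α = (0.74 + 0.099×1.7)×10⁻⁴ = 0.9083×10⁻⁴ K⁻¹
Layer 1: 96 × 3.017×10⁻⁴ × 2.1 = 0.06082272 m
Layer 2: 0.9083×10⁻⁴ × 0.69 × 460 = 0.028829442 m
Δh = 0.06082272 + 0.028829442 = 0.089652162 m ≈ 90 mm

Δh ≈ 90 mm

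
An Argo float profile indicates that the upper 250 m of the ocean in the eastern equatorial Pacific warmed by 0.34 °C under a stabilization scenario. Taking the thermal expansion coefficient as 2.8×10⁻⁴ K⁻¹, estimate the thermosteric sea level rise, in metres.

Δh = αΔT·H = 2.8×10⁻⁴ × 0.34 × 250 = 0.02380 m

0.024 m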